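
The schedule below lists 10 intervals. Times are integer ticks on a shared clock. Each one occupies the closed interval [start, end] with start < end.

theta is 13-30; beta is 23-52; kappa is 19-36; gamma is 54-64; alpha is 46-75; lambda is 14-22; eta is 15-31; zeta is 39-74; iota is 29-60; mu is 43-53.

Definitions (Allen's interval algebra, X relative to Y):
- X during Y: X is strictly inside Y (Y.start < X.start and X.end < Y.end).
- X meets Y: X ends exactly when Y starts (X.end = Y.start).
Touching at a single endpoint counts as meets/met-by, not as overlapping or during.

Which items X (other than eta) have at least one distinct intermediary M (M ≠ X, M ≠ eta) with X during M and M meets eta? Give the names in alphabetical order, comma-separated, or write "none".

none

Target eta = [15, 31].
Intermediaries M with M meets eta: none.
Union: none.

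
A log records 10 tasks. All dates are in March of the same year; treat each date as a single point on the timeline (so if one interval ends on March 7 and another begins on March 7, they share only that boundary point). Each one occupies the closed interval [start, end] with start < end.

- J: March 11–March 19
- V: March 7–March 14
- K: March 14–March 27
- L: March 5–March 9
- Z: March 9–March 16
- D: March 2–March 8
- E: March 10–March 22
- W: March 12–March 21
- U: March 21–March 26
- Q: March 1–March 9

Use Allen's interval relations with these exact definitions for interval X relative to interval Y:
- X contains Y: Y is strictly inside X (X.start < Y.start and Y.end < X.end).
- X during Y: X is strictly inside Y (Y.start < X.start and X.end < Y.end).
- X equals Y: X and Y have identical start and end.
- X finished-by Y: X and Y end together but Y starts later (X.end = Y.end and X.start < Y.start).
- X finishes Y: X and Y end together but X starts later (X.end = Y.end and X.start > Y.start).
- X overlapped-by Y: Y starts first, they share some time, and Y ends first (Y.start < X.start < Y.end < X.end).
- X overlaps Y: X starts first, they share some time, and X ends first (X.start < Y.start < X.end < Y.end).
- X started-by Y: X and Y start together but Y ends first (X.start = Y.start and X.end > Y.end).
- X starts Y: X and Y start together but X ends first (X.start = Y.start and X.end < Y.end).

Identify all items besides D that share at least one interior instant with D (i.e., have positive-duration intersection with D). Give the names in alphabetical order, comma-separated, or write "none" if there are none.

L, Q, V

Target D = [March 2, March 8].
E [March 10, March 22] → after → no.
J [March 11, March 19] → after → no.
K [March 14, March 27] → after → no.
L [March 5, March 9] → overlapped-by → yes.
Q [March 1, March 9] → contains → yes.
U [March 21, March 26] → after → no.
V [March 7, March 14] → overlapped-by → yes.
W [March 12, March 21] → after → no.
Z [March 9, March 16] → after → no.
Result: L, Q, V.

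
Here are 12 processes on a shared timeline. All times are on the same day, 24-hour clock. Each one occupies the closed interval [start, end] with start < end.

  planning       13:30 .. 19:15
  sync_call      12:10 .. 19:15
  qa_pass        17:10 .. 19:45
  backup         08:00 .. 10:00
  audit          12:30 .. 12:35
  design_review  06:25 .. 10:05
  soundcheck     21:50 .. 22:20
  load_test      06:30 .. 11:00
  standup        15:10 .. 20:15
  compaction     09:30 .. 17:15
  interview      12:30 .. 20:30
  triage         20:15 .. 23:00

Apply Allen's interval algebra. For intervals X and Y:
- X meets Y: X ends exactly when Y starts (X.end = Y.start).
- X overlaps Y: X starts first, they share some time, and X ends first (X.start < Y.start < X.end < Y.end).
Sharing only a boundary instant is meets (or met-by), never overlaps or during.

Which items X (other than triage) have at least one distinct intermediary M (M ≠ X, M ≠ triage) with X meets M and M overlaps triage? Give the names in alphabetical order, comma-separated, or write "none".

none

Target triage = [20:15, 23:00].
Intermediaries M with M overlaps triage: interview.
Via interview — items with X meets interview: none.
Union: none.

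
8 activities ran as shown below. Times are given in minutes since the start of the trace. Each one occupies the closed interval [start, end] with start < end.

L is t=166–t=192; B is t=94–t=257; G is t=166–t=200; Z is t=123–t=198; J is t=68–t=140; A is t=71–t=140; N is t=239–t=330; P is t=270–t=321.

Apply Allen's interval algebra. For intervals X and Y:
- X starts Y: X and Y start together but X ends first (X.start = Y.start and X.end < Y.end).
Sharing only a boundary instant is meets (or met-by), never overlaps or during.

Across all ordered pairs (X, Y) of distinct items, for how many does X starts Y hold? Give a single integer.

1

Checking all 56 ordered pairs for relation 'starts'; matching pairs in alphabetical order:
(L, G): L starts G ✓
Count: 1.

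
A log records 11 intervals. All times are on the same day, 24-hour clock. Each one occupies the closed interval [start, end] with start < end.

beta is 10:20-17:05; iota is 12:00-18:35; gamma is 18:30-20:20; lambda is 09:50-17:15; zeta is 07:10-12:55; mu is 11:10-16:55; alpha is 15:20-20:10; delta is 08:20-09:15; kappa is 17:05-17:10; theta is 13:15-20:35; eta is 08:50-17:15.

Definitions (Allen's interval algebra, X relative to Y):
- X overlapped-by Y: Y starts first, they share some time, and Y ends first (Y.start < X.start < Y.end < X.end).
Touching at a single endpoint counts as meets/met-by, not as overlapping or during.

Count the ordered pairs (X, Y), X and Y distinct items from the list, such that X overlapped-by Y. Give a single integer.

22

Checking all 110 ordered pairs for relation 'overlapped-by'; matching pairs in alphabetical order:
(alpha, beta): alpha overlapped-by beta ✓
(alpha, eta): alpha overlapped-by eta ✓
(alpha, iota): alpha overlapped-by iota ✓
(alpha, lambda): alpha overlapped-by lambda ✓
(alpha, mu): alpha overlapped-by mu ✓
(beta, zeta): beta overlapped-by zeta ✓
(eta, delta): eta overlapped-by delta ✓
(eta, zeta): eta overlapped-by zeta ✓
(gamma, alpha): gamma overlapped-by alpha ✓
(gamma, iota): gamma overlapped-by iota ✓
(iota, beta): iota overlapped-by beta ✓
(iota, eta): iota overlapped-by eta ✓
(iota, lambda): iota overlapped-by lambda ✓
(iota, mu): iota overlapped-by mu ✓
(iota, zeta): iota overlapped-by zeta ✓
(lambda, zeta): lambda overlapped-by zeta ✓
(mu, zeta): mu overlapped-by zeta ✓
(theta, beta): theta overlapped-by beta ✓
(theta, eta): theta overlapped-by eta ✓
(theta, iota): theta overlapped-by iota ✓
(theta, lambda): theta overlapped-by lambda ✓
(theta, mu): theta overlapped-by mu ✓
Count: 22.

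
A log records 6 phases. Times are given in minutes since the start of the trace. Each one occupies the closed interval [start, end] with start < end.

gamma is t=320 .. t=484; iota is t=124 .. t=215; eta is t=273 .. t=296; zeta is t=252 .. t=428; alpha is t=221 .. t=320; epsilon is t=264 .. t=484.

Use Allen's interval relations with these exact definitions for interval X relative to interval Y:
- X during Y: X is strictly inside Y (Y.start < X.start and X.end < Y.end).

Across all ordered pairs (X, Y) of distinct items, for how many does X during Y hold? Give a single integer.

Checking all 30 ordered pairs for relation 'during'; matching pairs in alphabetical order:
(eta, alpha): eta during alpha ✓
(eta, epsilon): eta during epsilon ✓
(eta, zeta): eta during zeta ✓
Count: 3.

3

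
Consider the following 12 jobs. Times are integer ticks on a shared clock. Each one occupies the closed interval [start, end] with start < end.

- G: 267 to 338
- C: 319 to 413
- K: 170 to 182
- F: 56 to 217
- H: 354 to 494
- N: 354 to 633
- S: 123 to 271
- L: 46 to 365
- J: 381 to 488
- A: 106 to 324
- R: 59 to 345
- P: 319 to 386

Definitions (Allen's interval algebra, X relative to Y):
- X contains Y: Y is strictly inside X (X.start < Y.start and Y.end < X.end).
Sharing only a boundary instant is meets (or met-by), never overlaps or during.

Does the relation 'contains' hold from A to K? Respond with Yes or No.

A = [106, 324], K = [170, 182].
Actual relation of A to K: contains.
Asked whether 'contains' holds → Yes.

Yes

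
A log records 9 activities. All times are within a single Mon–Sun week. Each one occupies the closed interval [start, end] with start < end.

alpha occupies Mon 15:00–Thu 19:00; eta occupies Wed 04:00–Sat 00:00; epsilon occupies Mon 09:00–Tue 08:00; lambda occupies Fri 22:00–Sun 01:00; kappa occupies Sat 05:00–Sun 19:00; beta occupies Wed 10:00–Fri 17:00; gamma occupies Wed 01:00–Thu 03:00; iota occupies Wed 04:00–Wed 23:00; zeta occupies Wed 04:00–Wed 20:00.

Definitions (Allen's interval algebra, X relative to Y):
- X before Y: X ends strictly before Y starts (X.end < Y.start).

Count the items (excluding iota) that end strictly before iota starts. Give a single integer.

1

Target iota = [Wed 04:00, Wed 23:00].
alpha [Mon 15:00, Thu 19:00] → contains → no.
beta [Wed 10:00, Fri 17:00] → overlapped-by → no.
epsilon [Mon 09:00, Tue 08:00] → before → counts.
eta [Wed 04:00, Sat 00:00] → started-by → no.
gamma [Wed 01:00, Thu 03:00] → contains → no.
kappa [Sat 05:00, Sun 19:00] → after → no.
lambda [Fri 22:00, Sun 01:00] → after → no.
zeta [Wed 04:00, Wed 20:00] → starts → no.
Total: 1.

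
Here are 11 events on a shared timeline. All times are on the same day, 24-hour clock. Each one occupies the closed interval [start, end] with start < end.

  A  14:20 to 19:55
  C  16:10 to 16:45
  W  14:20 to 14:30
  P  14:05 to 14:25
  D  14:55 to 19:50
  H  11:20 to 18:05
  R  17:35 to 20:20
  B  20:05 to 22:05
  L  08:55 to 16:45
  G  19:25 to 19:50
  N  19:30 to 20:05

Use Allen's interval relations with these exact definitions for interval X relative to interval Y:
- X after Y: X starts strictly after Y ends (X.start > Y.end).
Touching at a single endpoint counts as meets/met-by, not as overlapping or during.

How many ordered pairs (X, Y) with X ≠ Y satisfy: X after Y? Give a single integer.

Checking all 110 ordered pairs for relation 'after'; matching pairs in alphabetical order:
(B, A): B after A ✓
(B, C): B after C ✓
(B, D): B after D ✓
(B, G): B after G ✓
(B, H): B after H ✓
(B, L): B after L ✓
(B, P): B after P ✓
(B, W): B after W ✓
(C, P): C after P ✓
(C, W): C after W ✓
(D, P): D after P ✓
(D, W): D after W ✓
(G, C): G after C ✓
(G, H): G after H ✓
(G, L): G after L ✓
(G, P): G after P ✓
(G, W): G after W ✓
(N, C): N after C ✓
(N, H): N after H ✓
(N, L): N after L ✓
(N, P): N after P ✓
(N, W): N after W ✓
(R, C): R after C ✓
(R, L): R after L ✓
... plus 2 further pairs not listed.
Count: 26.

26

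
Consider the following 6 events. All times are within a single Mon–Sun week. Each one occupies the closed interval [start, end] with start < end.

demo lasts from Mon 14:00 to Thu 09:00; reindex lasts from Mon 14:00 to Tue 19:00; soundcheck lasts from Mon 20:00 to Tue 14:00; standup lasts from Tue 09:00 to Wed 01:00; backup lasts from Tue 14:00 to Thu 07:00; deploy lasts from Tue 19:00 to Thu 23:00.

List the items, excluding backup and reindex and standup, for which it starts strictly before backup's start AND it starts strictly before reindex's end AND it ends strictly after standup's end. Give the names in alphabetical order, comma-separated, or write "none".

demo

Conditions: its start is strictly before backup's start (X.start < Tue 14:00) AND its start is strictly before reindex's end (X.start < Tue 19:00) AND its end is strictly after standup's end (X.end > Wed 01:00).
demo: start Mon 14:00 < Tue 14:00? ✓; start Mon 14:00 < Tue 19:00? ✓; end Thu 09:00 > Wed 01:00? ✓ → yes.
deploy: start Tue 19:00 < Tue 14:00? ✗; start Tue 19:00 < Tue 19:00? ✗; end Thu 23:00 > Wed 01:00? ✓ → no.
soundcheck: start Mon 20:00 < Tue 14:00? ✓; start Mon 20:00 < Tue 19:00? ✓; end Tue 14:00 > Wed 01:00? ✗ → no.
Result: demo.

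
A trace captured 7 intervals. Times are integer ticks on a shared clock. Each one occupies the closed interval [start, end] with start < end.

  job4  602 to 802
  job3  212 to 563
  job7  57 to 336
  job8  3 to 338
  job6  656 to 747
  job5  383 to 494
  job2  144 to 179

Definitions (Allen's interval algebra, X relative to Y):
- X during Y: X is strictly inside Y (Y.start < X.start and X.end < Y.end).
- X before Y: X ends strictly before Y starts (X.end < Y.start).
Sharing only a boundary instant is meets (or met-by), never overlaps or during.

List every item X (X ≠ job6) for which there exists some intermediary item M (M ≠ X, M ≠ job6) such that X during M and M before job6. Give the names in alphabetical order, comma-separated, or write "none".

job2, job5, job7

Target job6 = [656, 747].
Intermediaries M with M before job6: job2, job3, job5, job7, job8.
Via job2 — items with X during job2: none.
Via job3 — items with X during job3: job5.
Via job5 — items with X during job5: none.
Via job7 — items with X during job7: job2.
Via job8 — items with X during job8: job2, job7.
Union: job2, job5, job7.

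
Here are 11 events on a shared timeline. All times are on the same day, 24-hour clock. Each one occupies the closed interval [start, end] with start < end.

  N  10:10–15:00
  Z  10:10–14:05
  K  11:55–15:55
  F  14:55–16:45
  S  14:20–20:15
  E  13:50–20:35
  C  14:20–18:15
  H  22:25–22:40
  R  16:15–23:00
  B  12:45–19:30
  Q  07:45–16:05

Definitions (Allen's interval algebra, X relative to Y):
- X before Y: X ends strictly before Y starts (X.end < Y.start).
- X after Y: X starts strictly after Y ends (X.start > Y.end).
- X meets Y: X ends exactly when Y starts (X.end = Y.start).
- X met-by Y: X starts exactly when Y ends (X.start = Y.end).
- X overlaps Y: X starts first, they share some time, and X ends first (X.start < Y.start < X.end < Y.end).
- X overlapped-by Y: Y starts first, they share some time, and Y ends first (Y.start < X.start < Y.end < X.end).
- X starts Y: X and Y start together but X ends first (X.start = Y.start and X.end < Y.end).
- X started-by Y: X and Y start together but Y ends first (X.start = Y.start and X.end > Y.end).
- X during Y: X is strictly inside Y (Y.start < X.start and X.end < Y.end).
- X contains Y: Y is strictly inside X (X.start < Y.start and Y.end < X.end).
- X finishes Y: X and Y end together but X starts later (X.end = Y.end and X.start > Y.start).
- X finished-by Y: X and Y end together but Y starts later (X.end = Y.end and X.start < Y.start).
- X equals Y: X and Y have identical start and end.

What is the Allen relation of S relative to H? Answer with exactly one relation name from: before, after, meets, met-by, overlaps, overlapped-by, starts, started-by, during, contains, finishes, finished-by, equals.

before

S = [14:20, 20:15]; H = [22:25, 22:40].
Compare endpoints: S.start < H.start, S.start < H.end, S.end < H.start, S.end < H.end.
That pattern is 'before'.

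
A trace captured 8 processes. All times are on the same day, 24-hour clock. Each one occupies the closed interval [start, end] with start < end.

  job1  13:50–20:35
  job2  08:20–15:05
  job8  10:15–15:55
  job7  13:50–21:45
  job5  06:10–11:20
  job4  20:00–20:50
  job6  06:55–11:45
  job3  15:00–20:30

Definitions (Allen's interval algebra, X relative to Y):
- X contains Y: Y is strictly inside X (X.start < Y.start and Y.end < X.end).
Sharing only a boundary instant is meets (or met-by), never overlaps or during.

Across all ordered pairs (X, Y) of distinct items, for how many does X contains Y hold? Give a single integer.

Checking all 56 ordered pairs for relation 'contains'; matching pairs in alphabetical order:
(job1, job3): job1 contains job3 ✓
(job7, job3): job7 contains job3 ✓
(job7, job4): job7 contains job4 ✓
Count: 3.

3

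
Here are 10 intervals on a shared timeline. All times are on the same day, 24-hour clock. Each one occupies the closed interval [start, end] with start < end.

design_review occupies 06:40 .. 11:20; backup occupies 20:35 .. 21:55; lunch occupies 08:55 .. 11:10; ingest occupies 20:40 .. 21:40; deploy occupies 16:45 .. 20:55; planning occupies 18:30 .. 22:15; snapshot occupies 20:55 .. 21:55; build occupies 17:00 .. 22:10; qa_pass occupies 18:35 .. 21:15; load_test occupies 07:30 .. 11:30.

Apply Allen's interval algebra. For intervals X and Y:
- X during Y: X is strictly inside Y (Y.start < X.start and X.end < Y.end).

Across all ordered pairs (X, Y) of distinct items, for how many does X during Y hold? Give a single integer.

Checking all 90 ordered pairs for relation 'during'; matching pairs in alphabetical order:
(backup, build): backup during build ✓
(backup, planning): backup during planning ✓
(ingest, backup): ingest during backup ✓
(ingest, build): ingest during build ✓
(ingest, planning): ingest during planning ✓
(lunch, design_review): lunch during design_review ✓
(lunch, load_test): lunch during load_test ✓
(qa_pass, build): qa_pass during build ✓
(qa_pass, planning): qa_pass during planning ✓
(snapshot, build): snapshot during build ✓
(snapshot, planning): snapshot during planning ✓
Count: 11.

11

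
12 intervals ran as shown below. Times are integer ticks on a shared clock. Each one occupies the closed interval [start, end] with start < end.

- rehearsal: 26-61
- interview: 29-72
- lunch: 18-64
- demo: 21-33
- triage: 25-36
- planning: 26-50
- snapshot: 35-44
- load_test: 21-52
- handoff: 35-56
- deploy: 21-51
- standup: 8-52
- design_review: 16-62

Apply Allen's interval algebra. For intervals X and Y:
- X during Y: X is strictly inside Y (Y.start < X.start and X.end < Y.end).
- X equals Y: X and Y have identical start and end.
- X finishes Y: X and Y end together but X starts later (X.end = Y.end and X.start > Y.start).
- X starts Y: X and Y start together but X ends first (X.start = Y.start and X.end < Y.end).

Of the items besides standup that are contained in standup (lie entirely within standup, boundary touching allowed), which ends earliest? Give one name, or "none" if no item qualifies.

Target standup = [8, 52].
demo [21, 33] → during → candidate.
deploy [21, 51] → during → candidate.
design_review [16, 62] → overlapped-by → excluded.
handoff [35, 56] → overlapped-by → excluded.
interview [29, 72] → overlapped-by → excluded.
load_test [21, 52] → finishes → candidate.
lunch [18, 64] → overlapped-by → excluded.
planning [26, 50] → during → candidate.
rehearsal [26, 61] → overlapped-by → excluded.
snapshot [35, 44] → during → candidate.
triage [25, 36] → during → candidate.
Among candidates, earliest end is 33 → demo.

demo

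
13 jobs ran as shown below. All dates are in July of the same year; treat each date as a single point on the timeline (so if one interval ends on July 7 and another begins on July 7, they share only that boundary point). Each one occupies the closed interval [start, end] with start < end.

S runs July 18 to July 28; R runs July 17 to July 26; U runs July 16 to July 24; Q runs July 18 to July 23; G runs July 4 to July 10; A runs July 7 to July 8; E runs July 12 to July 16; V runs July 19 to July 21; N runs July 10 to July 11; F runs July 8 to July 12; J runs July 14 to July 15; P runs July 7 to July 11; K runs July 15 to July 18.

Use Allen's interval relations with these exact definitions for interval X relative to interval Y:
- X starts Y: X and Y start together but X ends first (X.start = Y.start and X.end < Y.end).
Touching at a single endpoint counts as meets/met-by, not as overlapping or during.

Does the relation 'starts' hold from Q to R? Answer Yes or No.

No

Q = [July 18, July 23], R = [July 17, July 26].
Actual relation of Q to R: during.
Asked whether 'starts' holds → No.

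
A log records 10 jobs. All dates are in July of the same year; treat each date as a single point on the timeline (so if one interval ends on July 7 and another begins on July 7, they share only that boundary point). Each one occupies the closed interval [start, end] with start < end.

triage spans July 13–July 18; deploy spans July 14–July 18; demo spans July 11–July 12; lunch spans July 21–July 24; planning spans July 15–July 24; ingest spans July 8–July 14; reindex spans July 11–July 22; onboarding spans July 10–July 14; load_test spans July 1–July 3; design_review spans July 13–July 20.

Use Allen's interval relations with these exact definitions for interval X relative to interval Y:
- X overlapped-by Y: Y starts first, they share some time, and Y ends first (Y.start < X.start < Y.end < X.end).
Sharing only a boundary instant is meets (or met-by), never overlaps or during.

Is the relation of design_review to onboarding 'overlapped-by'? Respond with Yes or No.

design_review = [July 13, July 20], onboarding = [July 10, July 14].
Actual relation of design_review to onboarding: overlapped-by.
Asked whether 'overlapped-by' holds → Yes.

Yes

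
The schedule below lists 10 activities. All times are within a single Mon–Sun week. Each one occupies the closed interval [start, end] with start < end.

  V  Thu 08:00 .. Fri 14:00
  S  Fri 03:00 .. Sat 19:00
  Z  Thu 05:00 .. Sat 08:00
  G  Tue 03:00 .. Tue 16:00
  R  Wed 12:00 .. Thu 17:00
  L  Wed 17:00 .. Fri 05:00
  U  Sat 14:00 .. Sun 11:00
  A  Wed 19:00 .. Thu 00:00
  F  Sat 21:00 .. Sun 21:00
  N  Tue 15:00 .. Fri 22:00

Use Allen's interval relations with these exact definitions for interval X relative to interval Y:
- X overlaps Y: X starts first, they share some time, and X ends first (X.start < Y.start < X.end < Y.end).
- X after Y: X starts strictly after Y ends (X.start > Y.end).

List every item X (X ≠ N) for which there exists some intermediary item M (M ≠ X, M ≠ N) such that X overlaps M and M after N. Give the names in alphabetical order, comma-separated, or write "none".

S, U

Target N = [Tue 15:00, Fri 22:00].
Intermediaries M with M after N: F, U.
Via F — items with X overlaps F: U.
Via U — items with X overlaps U: S.
Union: S, U.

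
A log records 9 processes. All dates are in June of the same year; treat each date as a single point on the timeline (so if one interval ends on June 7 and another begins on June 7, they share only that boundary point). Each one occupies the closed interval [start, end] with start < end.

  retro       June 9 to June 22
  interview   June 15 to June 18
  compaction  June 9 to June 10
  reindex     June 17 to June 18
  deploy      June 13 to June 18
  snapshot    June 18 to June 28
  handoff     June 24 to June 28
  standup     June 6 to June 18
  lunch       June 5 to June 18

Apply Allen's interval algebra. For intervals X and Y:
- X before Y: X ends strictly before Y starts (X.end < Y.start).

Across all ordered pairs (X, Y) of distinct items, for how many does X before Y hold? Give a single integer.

Checking all 72 ordered pairs for relation 'before'; matching pairs in alphabetical order:
(compaction, deploy): compaction before deploy ✓
(compaction, handoff): compaction before handoff ✓
(compaction, interview): compaction before interview ✓
(compaction, reindex): compaction before reindex ✓
(compaction, snapshot): compaction before snapshot ✓
(deploy, handoff): deploy before handoff ✓
(interview, handoff): interview before handoff ✓
(lunch, handoff): lunch before handoff ✓
(reindex, handoff): reindex before handoff ✓
(retro, handoff): retro before handoff ✓
(standup, handoff): standup before handoff ✓
Count: 11.

11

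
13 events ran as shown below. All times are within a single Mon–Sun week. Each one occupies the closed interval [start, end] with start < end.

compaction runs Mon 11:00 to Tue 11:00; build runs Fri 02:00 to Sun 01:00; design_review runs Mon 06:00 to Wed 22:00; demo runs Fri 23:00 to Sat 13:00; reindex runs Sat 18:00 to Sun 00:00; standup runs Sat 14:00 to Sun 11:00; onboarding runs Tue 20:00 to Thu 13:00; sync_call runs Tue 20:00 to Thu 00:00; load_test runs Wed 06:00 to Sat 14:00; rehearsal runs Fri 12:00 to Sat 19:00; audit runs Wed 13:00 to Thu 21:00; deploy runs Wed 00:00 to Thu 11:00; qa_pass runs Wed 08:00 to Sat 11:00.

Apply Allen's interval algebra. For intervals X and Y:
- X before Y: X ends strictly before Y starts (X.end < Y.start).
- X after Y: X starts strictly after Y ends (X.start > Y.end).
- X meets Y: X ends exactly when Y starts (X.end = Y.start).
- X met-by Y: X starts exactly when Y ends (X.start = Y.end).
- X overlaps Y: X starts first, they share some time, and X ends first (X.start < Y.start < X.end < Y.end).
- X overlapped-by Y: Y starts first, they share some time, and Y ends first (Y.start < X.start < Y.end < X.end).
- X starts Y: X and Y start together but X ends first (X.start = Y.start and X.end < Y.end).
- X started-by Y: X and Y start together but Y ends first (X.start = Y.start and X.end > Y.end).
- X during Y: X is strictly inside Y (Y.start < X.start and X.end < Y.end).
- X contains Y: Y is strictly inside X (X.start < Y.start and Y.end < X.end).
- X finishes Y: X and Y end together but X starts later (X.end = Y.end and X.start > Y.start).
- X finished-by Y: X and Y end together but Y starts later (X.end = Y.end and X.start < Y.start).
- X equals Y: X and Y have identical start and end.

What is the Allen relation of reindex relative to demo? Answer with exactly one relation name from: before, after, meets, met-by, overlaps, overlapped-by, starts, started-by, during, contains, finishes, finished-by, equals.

reindex = [Sat 18:00, Sun 00:00]; demo = [Fri 23:00, Sat 13:00].
Compare endpoints: reindex.start > demo.start, reindex.start > demo.end, reindex.end > demo.start, reindex.end > demo.end.
That pattern is 'after'.

after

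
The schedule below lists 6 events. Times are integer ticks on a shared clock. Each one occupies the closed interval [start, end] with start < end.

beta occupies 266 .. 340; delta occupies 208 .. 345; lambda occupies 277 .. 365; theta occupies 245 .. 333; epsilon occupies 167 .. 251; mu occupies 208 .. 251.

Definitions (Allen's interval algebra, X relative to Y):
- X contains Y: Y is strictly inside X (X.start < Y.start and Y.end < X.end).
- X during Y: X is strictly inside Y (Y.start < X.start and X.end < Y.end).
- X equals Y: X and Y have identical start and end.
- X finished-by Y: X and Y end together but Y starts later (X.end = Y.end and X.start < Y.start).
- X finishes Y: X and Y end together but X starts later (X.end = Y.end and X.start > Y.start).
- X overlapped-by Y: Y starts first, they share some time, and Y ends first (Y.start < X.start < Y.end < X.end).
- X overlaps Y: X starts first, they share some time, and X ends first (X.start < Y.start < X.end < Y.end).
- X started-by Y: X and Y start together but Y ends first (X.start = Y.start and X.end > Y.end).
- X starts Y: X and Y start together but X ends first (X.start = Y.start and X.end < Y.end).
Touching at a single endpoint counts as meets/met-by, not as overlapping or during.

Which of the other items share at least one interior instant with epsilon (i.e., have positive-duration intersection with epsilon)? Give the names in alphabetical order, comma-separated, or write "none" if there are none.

Target epsilon = [167, 251].
beta [266, 340] → after → no.
delta [208, 345] → overlapped-by → yes.
lambda [277, 365] → after → no.
mu [208, 251] → finishes → yes.
theta [245, 333] → overlapped-by → yes.
Result: delta, mu, theta.

delta, mu, theta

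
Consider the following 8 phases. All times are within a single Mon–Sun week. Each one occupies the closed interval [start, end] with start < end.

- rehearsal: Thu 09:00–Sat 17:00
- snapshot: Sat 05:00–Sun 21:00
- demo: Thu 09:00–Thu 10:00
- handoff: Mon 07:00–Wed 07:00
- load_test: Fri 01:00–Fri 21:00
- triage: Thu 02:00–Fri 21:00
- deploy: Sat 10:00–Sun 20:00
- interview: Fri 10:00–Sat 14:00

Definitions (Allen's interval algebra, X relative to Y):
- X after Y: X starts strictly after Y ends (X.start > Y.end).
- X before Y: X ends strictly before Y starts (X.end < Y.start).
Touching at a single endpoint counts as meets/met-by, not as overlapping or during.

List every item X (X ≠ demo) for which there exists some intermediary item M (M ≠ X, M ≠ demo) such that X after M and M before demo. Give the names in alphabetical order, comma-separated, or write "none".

deploy, interview, load_test, rehearsal, snapshot, triage

Target demo = [Thu 09:00, Thu 10:00].
Intermediaries M with M before demo: handoff.
Via handoff — items with X after handoff: deploy, interview, load_test, rehearsal, snapshot, triage.
Union: deploy, interview, load_test, rehearsal, snapshot, triage.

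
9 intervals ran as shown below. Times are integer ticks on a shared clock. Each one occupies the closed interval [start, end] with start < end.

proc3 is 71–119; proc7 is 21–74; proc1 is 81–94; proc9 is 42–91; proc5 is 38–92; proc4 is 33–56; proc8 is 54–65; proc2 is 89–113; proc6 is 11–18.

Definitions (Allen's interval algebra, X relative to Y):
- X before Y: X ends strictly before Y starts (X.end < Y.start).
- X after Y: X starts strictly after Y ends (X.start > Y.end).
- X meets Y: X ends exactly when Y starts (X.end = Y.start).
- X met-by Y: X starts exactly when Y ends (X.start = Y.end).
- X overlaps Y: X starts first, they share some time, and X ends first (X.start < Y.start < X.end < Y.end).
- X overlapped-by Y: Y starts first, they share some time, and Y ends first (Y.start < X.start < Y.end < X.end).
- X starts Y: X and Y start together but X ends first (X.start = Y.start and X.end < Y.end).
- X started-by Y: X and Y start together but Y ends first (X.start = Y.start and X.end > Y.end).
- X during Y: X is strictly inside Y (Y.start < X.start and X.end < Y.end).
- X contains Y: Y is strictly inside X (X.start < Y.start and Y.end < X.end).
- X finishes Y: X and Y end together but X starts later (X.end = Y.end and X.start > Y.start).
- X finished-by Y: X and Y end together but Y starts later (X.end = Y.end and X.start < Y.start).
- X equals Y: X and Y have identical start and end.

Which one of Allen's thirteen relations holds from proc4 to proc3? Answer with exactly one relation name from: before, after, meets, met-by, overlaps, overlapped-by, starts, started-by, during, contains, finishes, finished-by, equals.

before

proc4 = [33, 56]; proc3 = [71, 119].
Compare endpoints: proc4.start < proc3.start, proc4.start < proc3.end, proc4.end < proc3.start, proc4.end < proc3.end.
That pattern is 'before'.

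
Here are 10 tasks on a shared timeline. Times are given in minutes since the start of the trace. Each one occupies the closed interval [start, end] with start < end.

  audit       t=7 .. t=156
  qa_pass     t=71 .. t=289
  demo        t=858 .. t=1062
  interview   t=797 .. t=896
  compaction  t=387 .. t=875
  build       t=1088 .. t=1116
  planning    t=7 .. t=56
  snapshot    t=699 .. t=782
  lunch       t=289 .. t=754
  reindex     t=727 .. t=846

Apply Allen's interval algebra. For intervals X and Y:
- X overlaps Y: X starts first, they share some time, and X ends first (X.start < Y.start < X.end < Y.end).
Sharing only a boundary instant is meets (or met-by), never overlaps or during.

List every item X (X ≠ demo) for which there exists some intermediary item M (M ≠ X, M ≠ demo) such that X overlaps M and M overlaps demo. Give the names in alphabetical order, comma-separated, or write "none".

Target demo = [t=858, t=1062].
Intermediaries M with M overlaps demo: compaction, interview.
Via compaction — items with X overlaps compaction: lunch.
Via interview — items with X overlaps interview: compaction, reindex.
Union: compaction, lunch, reindex.

compaction, lunch, reindex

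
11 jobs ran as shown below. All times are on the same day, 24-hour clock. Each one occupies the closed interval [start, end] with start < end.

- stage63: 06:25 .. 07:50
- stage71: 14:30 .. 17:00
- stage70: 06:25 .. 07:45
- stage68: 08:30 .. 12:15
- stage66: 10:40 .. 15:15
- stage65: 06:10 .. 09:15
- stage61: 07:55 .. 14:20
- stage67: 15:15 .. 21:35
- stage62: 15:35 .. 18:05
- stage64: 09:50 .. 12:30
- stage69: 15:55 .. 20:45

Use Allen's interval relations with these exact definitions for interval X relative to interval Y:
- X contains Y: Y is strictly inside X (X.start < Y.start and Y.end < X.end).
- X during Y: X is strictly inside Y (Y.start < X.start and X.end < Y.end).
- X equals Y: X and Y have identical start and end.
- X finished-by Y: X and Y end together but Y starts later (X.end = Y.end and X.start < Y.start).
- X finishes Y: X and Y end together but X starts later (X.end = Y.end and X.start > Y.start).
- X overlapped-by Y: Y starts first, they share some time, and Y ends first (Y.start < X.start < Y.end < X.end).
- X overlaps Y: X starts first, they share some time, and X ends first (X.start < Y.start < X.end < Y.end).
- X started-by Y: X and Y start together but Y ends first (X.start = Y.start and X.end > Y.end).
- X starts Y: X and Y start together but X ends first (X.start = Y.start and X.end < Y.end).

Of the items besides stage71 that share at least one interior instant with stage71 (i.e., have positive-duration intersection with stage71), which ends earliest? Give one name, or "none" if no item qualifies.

Target stage71 = [14:30, 17:00].
stage61 [07:55, 14:20] → before → excluded.
stage62 [15:35, 18:05] → overlapped-by → candidate.
stage63 [06:25, 07:50] → before → excluded.
stage64 [09:50, 12:30] → before → excluded.
stage65 [06:10, 09:15] → before → excluded.
stage66 [10:40, 15:15] → overlaps → candidate.
stage67 [15:15, 21:35] → overlapped-by → candidate.
stage68 [08:30, 12:15] → before → excluded.
stage69 [15:55, 20:45] → overlapped-by → candidate.
stage70 [06:25, 07:45] → before → excluded.
Among candidates, earliest end is 15:15 → stage66.

stage66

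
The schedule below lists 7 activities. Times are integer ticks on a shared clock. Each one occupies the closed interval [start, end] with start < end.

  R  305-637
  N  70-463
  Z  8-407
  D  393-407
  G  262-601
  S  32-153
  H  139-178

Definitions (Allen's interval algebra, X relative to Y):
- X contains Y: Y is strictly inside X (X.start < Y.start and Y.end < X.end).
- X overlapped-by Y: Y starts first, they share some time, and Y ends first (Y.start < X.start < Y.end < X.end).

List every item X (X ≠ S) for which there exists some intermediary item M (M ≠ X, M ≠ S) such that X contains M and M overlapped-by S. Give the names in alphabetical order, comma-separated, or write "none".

N, Z

Target S = [32, 153].
Intermediaries M with M overlapped-by S: H, N.
Via H — items with X contains H: N, Z.
Via N — items with X contains N: none.
Union: N, Z.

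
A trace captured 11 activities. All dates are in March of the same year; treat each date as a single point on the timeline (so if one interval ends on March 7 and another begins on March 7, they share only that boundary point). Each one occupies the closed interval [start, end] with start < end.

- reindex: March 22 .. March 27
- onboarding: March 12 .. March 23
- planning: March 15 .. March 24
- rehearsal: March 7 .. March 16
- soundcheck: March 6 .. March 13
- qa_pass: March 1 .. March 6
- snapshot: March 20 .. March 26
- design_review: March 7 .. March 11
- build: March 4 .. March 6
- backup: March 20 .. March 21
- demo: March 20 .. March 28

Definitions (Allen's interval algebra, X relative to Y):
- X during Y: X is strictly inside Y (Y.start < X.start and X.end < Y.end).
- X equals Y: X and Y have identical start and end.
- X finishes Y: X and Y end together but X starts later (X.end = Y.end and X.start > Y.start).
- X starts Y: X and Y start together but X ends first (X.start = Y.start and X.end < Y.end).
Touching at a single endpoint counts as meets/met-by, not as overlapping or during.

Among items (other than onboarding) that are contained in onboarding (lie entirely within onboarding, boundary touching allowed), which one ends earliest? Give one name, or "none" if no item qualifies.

backup

Target onboarding = [March 12, March 23].
backup [March 20, March 21] → during → candidate.
build [March 4, March 6] → before → excluded.
demo [March 20, March 28] → overlapped-by → excluded.
design_review [March 7, March 11] → before → excluded.
planning [March 15, March 24] → overlapped-by → excluded.
qa_pass [March 1, March 6] → before → excluded.
rehearsal [March 7, March 16] → overlaps → excluded.
reindex [March 22, March 27] → overlapped-by → excluded.
snapshot [March 20, March 26] → overlapped-by → excluded.
soundcheck [March 6, March 13] → overlaps → excluded.
Among candidates, earliest end is March 21 → backup.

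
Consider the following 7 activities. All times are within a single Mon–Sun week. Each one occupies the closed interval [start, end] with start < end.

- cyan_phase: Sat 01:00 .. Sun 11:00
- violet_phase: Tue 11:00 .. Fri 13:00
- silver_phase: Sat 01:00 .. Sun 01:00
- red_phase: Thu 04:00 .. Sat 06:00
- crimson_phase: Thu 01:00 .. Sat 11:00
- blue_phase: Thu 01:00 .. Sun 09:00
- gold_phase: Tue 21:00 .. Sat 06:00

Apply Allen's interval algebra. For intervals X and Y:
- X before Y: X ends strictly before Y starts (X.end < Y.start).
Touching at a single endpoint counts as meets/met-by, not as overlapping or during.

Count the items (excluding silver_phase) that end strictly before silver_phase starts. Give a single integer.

Target silver_phase = [Sat 01:00, Sun 01:00].
blue_phase [Thu 01:00, Sun 09:00] → contains → no.
crimson_phase [Thu 01:00, Sat 11:00] → overlaps → no.
cyan_phase [Sat 01:00, Sun 11:00] → started-by → no.
gold_phase [Tue 21:00, Sat 06:00] → overlaps → no.
red_phase [Thu 04:00, Sat 06:00] → overlaps → no.
violet_phase [Tue 11:00, Fri 13:00] → before → counts.
Total: 1.

1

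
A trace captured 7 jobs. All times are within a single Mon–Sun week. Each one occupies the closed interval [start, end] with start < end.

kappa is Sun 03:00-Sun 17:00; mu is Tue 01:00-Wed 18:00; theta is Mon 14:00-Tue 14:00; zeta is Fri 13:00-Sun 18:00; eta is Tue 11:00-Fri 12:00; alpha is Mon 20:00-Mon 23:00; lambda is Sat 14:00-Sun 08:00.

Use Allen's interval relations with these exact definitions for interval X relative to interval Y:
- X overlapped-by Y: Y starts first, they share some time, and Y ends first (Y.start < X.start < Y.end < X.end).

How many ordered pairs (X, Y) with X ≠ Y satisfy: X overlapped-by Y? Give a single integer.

4

Checking all 42 ordered pairs for relation 'overlapped-by'; matching pairs in alphabetical order:
(eta, mu): eta overlapped-by mu ✓
(eta, theta): eta overlapped-by theta ✓
(kappa, lambda): kappa overlapped-by lambda ✓
(mu, theta): mu overlapped-by theta ✓
Count: 4.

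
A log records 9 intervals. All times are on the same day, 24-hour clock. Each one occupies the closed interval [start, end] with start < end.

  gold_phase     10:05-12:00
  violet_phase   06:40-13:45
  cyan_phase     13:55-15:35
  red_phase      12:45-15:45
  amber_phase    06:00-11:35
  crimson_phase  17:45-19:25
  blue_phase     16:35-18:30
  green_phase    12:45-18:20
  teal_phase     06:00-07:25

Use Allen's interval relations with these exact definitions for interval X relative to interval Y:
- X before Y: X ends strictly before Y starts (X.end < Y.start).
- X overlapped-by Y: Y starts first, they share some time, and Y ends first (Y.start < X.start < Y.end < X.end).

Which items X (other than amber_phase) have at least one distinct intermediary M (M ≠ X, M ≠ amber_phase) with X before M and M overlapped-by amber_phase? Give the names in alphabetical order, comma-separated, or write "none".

Target amber_phase = [06:00, 11:35].
Intermediaries M with M overlapped-by amber_phase: gold_phase, violet_phase.
Via gold_phase — items with X before gold_phase: teal_phase.
Via violet_phase — items with X before violet_phase: none.
Union: teal_phase.

teal_phase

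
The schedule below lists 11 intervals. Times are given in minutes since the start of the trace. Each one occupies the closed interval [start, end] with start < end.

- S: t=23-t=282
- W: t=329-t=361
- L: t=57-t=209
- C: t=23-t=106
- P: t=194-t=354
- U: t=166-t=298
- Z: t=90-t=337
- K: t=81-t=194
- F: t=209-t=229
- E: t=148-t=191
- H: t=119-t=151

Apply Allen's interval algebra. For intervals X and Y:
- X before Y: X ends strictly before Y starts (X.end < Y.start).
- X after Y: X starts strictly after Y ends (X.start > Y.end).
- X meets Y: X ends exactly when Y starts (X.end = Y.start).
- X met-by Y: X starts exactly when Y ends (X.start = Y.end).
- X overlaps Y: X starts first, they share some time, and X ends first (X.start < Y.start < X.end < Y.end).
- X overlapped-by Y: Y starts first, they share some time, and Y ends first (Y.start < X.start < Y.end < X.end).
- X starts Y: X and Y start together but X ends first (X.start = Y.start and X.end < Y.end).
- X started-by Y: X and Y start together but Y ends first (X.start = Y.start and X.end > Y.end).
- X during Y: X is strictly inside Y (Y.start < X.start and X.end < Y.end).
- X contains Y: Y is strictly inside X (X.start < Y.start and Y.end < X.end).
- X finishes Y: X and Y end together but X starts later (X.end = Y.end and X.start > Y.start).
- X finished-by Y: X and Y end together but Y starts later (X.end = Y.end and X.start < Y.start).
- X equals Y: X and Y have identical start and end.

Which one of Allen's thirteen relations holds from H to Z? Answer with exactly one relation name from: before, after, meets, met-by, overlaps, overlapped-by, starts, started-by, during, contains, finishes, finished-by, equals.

H = [t=119, t=151]; Z = [t=90, t=337].
Compare endpoints: H.start > Z.start, H.start < Z.end, H.end > Z.start, H.end < Z.end.
That pattern is 'during'.

during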